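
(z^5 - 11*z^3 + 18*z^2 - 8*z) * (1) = z^5 - 11*z^3 + 18*z^2 - 8*z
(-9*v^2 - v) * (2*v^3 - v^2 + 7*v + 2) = -18*v^5 + 7*v^4 - 62*v^3 - 25*v^2 - 2*v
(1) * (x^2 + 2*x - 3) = x^2 + 2*x - 3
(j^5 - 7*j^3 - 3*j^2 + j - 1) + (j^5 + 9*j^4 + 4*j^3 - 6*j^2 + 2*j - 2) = 2*j^5 + 9*j^4 - 3*j^3 - 9*j^2 + 3*j - 3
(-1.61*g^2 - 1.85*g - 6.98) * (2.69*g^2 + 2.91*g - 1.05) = -4.3309*g^4 - 9.6616*g^3 - 22.4692*g^2 - 18.3693*g + 7.329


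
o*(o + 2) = o^2 + 2*o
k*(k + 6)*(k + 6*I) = k^3 + 6*k^2 + 6*I*k^2 + 36*I*k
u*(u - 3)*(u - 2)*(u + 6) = u^4 + u^3 - 24*u^2 + 36*u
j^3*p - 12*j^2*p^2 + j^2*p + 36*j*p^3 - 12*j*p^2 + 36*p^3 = (j - 6*p)^2*(j*p + p)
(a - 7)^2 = a^2 - 14*a + 49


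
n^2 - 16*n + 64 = (n - 8)^2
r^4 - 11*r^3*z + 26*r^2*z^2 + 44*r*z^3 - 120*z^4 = (r - 6*z)*(r - 5*z)*(r - 2*z)*(r + 2*z)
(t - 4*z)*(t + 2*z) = t^2 - 2*t*z - 8*z^2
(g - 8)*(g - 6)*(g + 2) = g^3 - 12*g^2 + 20*g + 96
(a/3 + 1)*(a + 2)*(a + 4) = a^3/3 + 3*a^2 + 26*a/3 + 8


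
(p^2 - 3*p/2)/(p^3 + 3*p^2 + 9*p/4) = 2*(2*p - 3)/(4*p^2 + 12*p + 9)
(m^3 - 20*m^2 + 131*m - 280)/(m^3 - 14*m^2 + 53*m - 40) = (m - 7)/(m - 1)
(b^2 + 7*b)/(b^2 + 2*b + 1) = b*(b + 7)/(b^2 + 2*b + 1)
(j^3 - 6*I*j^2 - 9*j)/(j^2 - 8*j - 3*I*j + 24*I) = j*(j - 3*I)/(j - 8)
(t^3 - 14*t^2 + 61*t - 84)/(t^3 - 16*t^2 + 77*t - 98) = (t^2 - 7*t + 12)/(t^2 - 9*t + 14)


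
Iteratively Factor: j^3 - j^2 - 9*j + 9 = (j - 3)*(j^2 + 2*j - 3) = (j - 3)*(j + 3)*(j - 1)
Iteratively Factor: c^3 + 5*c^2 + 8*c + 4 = (c + 2)*(c^2 + 3*c + 2) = (c + 1)*(c + 2)*(c + 2)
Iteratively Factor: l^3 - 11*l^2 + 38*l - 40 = (l - 2)*(l^2 - 9*l + 20) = (l - 4)*(l - 2)*(l - 5)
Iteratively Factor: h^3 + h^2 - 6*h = (h)*(h^2 + h - 6) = h*(h + 3)*(h - 2)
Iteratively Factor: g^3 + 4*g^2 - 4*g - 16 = (g + 2)*(g^2 + 2*g - 8) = (g + 2)*(g + 4)*(g - 2)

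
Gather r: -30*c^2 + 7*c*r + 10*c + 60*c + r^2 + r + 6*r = -30*c^2 + 70*c + r^2 + r*(7*c + 7)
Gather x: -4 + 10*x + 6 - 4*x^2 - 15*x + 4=-4*x^2 - 5*x + 6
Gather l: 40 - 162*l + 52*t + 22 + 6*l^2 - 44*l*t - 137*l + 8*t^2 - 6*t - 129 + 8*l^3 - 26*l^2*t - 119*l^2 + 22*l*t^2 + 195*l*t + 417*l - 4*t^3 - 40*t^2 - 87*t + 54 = 8*l^3 + l^2*(-26*t - 113) + l*(22*t^2 + 151*t + 118) - 4*t^3 - 32*t^2 - 41*t - 13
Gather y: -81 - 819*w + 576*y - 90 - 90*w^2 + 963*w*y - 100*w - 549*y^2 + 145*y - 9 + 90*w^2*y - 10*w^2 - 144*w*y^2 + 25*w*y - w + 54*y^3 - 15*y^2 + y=-100*w^2 - 920*w + 54*y^3 + y^2*(-144*w - 564) + y*(90*w^2 + 988*w + 722) - 180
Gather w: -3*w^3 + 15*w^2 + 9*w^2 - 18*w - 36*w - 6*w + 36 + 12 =-3*w^3 + 24*w^2 - 60*w + 48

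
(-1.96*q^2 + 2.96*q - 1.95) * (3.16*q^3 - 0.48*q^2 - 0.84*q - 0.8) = -6.1936*q^5 + 10.2944*q^4 - 5.9364*q^3 + 0.0176000000000003*q^2 - 0.73*q + 1.56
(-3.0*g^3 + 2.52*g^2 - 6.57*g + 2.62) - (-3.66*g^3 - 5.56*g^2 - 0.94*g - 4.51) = 0.66*g^3 + 8.08*g^2 - 5.63*g + 7.13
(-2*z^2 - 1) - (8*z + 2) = -2*z^2 - 8*z - 3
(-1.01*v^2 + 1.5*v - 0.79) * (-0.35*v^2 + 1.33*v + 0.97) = 0.3535*v^4 - 1.8683*v^3 + 1.2918*v^2 + 0.4043*v - 0.7663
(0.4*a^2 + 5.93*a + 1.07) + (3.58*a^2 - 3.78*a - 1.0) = 3.98*a^2 + 2.15*a + 0.0700000000000001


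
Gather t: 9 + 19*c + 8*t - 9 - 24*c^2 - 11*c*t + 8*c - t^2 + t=-24*c^2 + 27*c - t^2 + t*(9 - 11*c)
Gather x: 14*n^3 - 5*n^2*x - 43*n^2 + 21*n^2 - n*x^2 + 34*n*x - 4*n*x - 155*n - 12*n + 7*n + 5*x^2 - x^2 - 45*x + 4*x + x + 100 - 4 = 14*n^3 - 22*n^2 - 160*n + x^2*(4 - n) + x*(-5*n^2 + 30*n - 40) + 96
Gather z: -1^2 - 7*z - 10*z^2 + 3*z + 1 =-10*z^2 - 4*z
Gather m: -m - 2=-m - 2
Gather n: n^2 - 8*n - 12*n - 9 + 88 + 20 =n^2 - 20*n + 99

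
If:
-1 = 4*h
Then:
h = -1/4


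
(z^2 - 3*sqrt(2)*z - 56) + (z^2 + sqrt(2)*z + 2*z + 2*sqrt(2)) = 2*z^2 - 2*sqrt(2)*z + 2*z - 56 + 2*sqrt(2)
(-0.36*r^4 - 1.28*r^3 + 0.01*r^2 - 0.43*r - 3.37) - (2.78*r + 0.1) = -0.36*r^4 - 1.28*r^3 + 0.01*r^2 - 3.21*r - 3.47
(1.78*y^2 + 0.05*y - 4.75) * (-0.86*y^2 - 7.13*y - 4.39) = -1.5308*y^4 - 12.7344*y^3 - 4.0857*y^2 + 33.648*y + 20.8525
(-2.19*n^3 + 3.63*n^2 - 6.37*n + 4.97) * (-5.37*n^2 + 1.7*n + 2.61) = 11.7603*n^5 - 23.2161*n^4 + 34.662*n^3 - 28.0436*n^2 - 8.1767*n + 12.9717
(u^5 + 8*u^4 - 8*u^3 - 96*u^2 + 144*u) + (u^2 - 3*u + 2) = u^5 + 8*u^4 - 8*u^3 - 95*u^2 + 141*u + 2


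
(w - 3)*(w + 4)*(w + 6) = w^3 + 7*w^2 - 6*w - 72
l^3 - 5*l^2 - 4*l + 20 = (l - 5)*(l - 2)*(l + 2)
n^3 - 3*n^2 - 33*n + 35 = (n - 7)*(n - 1)*(n + 5)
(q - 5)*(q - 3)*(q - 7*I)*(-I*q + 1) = -I*q^4 - 6*q^3 + 8*I*q^3 + 48*q^2 - 22*I*q^2 - 90*q + 56*I*q - 105*I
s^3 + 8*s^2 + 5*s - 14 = (s - 1)*(s + 2)*(s + 7)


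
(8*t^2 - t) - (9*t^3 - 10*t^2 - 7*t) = -9*t^3 + 18*t^2 + 6*t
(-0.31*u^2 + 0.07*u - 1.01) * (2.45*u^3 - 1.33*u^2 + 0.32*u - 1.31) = -0.7595*u^5 + 0.5838*u^4 - 2.6668*u^3 + 1.7718*u^2 - 0.4149*u + 1.3231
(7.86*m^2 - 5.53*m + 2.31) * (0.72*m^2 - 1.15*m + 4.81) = 5.6592*m^4 - 13.0206*m^3 + 45.8293*m^2 - 29.2558*m + 11.1111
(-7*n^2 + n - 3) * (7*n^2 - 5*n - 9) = -49*n^4 + 42*n^3 + 37*n^2 + 6*n + 27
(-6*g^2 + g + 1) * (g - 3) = -6*g^3 + 19*g^2 - 2*g - 3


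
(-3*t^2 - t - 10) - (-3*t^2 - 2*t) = t - 10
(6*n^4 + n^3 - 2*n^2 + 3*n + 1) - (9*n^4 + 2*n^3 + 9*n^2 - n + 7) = -3*n^4 - n^3 - 11*n^2 + 4*n - 6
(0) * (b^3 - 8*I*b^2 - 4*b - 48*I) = 0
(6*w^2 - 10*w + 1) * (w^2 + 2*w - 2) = 6*w^4 + 2*w^3 - 31*w^2 + 22*w - 2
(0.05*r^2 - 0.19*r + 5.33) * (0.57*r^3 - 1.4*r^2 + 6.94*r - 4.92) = 0.0285*r^5 - 0.1783*r^4 + 3.6511*r^3 - 9.0266*r^2 + 37.925*r - 26.2236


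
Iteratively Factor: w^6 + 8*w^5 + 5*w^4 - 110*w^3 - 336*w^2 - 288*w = (w)*(w^5 + 8*w^4 + 5*w^3 - 110*w^2 - 336*w - 288) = w*(w - 4)*(w^4 + 12*w^3 + 53*w^2 + 102*w + 72) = w*(w - 4)*(w + 4)*(w^3 + 8*w^2 + 21*w + 18) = w*(w - 4)*(w + 3)*(w + 4)*(w^2 + 5*w + 6) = w*(w - 4)*(w + 3)^2*(w + 4)*(w + 2)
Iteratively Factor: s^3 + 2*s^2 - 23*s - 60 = (s + 3)*(s^2 - s - 20) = (s + 3)*(s + 4)*(s - 5)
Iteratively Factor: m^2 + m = (m + 1)*(m)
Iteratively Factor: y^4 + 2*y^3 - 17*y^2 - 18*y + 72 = (y - 2)*(y^3 + 4*y^2 - 9*y - 36) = (y - 3)*(y - 2)*(y^2 + 7*y + 12) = (y - 3)*(y - 2)*(y + 3)*(y + 4)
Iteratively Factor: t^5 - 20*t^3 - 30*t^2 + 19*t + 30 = (t - 1)*(t^4 + t^3 - 19*t^2 - 49*t - 30) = (t - 1)*(t + 1)*(t^3 - 19*t - 30) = (t - 5)*(t - 1)*(t + 1)*(t^2 + 5*t + 6) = (t - 5)*(t - 1)*(t + 1)*(t + 3)*(t + 2)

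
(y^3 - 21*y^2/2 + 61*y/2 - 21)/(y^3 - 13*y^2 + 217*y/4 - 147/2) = 2*(y - 1)/(2*y - 7)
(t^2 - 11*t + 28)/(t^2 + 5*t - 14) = (t^2 - 11*t + 28)/(t^2 + 5*t - 14)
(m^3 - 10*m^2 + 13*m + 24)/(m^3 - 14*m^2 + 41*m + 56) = (m - 3)/(m - 7)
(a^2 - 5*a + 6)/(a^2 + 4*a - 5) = (a^2 - 5*a + 6)/(a^2 + 4*a - 5)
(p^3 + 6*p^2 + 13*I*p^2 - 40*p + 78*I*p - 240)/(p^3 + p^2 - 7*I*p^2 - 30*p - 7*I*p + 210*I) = (p^2 + 13*I*p - 40)/(p^2 - p*(5 + 7*I) + 35*I)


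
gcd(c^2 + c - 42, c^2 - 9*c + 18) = c - 6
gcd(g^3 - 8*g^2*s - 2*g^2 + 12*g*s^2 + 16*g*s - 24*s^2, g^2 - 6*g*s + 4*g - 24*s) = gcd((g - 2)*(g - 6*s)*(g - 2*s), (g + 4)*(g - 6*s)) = -g + 6*s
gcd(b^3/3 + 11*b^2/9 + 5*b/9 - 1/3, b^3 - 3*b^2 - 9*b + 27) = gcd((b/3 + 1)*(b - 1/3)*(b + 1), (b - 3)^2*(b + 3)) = b + 3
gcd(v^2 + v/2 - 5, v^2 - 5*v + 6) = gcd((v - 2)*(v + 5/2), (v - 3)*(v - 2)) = v - 2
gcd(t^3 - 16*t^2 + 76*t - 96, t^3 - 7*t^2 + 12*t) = 1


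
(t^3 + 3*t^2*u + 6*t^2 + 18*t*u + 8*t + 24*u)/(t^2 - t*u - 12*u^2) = (t^2 + 6*t + 8)/(t - 4*u)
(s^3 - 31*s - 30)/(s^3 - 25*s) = (s^2 - 5*s - 6)/(s*(s - 5))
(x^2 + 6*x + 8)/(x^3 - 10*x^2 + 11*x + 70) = (x + 4)/(x^2 - 12*x + 35)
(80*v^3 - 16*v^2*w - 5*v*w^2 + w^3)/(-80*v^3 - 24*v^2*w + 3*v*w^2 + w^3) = (-4*v + w)/(4*v + w)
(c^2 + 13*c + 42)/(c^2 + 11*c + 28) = (c + 6)/(c + 4)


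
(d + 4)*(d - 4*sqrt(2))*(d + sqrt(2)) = d^3 - 3*sqrt(2)*d^2 + 4*d^2 - 12*sqrt(2)*d - 8*d - 32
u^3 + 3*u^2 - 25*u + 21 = (u - 3)*(u - 1)*(u + 7)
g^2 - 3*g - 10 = (g - 5)*(g + 2)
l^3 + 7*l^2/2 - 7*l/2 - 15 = (l - 2)*(l + 5/2)*(l + 3)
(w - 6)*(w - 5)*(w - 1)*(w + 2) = w^4 - 10*w^3 + 17*w^2 + 52*w - 60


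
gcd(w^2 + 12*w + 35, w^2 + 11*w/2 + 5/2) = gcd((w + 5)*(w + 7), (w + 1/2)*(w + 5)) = w + 5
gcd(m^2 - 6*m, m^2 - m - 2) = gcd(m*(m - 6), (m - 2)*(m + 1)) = 1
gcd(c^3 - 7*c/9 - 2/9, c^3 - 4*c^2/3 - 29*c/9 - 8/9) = c + 1/3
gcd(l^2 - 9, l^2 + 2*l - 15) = l - 3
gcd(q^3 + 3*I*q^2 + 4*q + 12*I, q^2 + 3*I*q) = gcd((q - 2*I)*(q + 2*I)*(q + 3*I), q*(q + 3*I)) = q + 3*I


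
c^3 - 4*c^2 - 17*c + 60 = (c - 5)*(c - 3)*(c + 4)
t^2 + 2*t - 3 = (t - 1)*(t + 3)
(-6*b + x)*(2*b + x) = -12*b^2 - 4*b*x + x^2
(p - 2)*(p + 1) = p^2 - p - 2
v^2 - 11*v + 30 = (v - 6)*(v - 5)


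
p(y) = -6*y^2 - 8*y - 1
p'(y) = -12*y - 8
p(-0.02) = -0.84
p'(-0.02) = -7.76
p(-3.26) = -38.69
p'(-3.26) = 31.12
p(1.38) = -23.47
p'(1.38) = -24.56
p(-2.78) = -25.13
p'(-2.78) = 25.36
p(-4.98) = -109.96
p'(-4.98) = 51.76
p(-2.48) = -18.06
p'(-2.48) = 21.76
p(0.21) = -2.94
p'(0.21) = -10.52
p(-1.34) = -1.05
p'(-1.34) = 8.08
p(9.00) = -559.00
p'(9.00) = -116.00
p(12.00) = -961.00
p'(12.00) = -152.00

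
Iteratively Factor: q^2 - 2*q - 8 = (q - 4)*(q + 2)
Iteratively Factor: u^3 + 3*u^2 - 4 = (u - 1)*(u^2 + 4*u + 4) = (u - 1)*(u + 2)*(u + 2)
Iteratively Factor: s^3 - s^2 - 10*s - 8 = (s + 2)*(s^2 - 3*s - 4) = (s - 4)*(s + 2)*(s + 1)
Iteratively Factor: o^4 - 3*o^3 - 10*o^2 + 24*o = (o)*(o^3 - 3*o^2 - 10*o + 24) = o*(o - 2)*(o^2 - o - 12) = o*(o - 2)*(o + 3)*(o - 4)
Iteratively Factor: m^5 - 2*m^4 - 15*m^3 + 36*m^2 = (m)*(m^4 - 2*m^3 - 15*m^2 + 36*m) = m*(m - 3)*(m^3 + m^2 - 12*m) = m^2*(m - 3)*(m^2 + m - 12) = m^2*(m - 3)*(m + 4)*(m - 3)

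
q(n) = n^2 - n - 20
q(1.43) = -19.39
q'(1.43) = 1.86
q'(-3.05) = -7.10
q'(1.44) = 1.88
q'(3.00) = 5.00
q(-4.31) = 2.89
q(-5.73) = 18.56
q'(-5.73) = -12.46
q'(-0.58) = -2.16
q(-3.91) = -0.80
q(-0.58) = -19.08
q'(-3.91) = -8.82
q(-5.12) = 11.33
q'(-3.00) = -7.00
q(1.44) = -19.37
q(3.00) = -14.00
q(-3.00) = -8.00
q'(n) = 2*n - 1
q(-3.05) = -7.65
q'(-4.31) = -9.62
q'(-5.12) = -11.24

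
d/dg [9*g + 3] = 9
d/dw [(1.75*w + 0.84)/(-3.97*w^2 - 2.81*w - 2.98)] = (6.9475*w^2 + 6.6696*w - 2.8546)/(15.7609*w^4 + 22.3114*w^3 + 31.5573*w^2 + 16.7476*w + 8.8804)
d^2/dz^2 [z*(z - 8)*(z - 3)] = 6*z - 22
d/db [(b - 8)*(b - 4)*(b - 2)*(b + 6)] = 4*b^3 - 24*b^2 - 56*b + 272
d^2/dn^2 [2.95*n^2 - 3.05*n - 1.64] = 5.90000000000000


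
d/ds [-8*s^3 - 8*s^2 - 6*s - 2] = -24*s^2 - 16*s - 6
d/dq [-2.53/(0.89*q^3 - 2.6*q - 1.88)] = (6.7551*q^2 - 6.578)/(-0.89*q^3 + 2.6*q + 1.88)^2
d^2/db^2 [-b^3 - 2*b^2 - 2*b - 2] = -6*b - 4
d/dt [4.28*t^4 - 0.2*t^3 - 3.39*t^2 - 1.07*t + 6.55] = 17.12*t^3 - 0.6*t^2 - 6.78*t - 1.07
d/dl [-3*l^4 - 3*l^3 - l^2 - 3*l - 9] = -12*l^3 - 9*l^2 - 2*l - 3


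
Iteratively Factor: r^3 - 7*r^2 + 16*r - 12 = (r - 2)*(r^2 - 5*r + 6) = (r - 3)*(r - 2)*(r - 2)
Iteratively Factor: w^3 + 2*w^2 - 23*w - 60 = (w + 3)*(w^2 - w - 20) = (w - 5)*(w + 3)*(w + 4)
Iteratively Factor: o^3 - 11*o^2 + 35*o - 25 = (o - 1)*(o^2 - 10*o + 25) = (o - 5)*(o - 1)*(o - 5)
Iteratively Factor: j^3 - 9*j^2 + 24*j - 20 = (j - 5)*(j^2 - 4*j + 4) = (j - 5)*(j - 2)*(j - 2)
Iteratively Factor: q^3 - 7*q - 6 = (q + 1)*(q^2 - q - 6) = (q - 3)*(q + 1)*(q + 2)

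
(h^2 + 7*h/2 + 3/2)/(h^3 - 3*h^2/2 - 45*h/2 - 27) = (2*h + 1)/(2*h^2 - 9*h - 18)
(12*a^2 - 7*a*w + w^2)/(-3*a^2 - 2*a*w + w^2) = (-4*a + w)/(a + w)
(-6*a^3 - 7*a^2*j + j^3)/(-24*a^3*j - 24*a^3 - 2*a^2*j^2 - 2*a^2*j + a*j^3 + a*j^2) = (6*a^3 + 7*a^2*j - j^3)/(a*(24*a^2*j + 24*a^2 + 2*a*j^2 + 2*a*j - j^3 - j^2))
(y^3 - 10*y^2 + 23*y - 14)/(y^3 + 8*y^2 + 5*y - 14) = (y^2 - 9*y + 14)/(y^2 + 9*y + 14)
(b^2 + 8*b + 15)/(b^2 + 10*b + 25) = (b + 3)/(b + 5)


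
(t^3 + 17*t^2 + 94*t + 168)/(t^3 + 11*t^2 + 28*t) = (t + 6)/t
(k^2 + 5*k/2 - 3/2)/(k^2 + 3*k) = (k - 1/2)/k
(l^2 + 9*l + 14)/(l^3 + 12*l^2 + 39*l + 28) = (l + 2)/(l^2 + 5*l + 4)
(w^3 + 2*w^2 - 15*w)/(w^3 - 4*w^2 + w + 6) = w*(w + 5)/(w^2 - w - 2)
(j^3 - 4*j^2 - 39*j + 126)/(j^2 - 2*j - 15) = (-j^3 + 4*j^2 + 39*j - 126)/(-j^2 + 2*j + 15)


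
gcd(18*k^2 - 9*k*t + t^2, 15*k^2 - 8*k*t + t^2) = -3*k + t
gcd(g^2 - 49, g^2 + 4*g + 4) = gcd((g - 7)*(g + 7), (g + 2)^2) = 1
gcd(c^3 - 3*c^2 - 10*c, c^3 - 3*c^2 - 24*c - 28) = c + 2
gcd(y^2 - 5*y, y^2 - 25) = y - 5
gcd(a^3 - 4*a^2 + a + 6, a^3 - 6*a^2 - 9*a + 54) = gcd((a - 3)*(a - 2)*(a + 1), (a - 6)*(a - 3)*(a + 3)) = a - 3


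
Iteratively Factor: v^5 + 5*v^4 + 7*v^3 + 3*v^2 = (v)*(v^4 + 5*v^3 + 7*v^2 + 3*v) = v*(v + 1)*(v^3 + 4*v^2 + 3*v) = v*(v + 1)*(v + 3)*(v^2 + v) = v^2*(v + 1)*(v + 3)*(v + 1)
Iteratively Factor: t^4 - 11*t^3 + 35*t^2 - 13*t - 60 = (t - 4)*(t^3 - 7*t^2 + 7*t + 15) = (t - 4)*(t + 1)*(t^2 - 8*t + 15) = (t - 4)*(t - 3)*(t + 1)*(t - 5)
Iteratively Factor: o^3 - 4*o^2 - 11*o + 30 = (o - 2)*(o^2 - 2*o - 15) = (o - 5)*(o - 2)*(o + 3)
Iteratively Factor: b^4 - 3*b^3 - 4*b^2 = (b - 4)*(b^3 + b^2) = (b - 4)*(b + 1)*(b^2) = b*(b - 4)*(b + 1)*(b)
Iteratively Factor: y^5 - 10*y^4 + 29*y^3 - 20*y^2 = (y - 4)*(y^4 - 6*y^3 + 5*y^2) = (y - 5)*(y - 4)*(y^3 - y^2) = (y - 5)*(y - 4)*(y - 1)*(y^2) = y*(y - 5)*(y - 4)*(y - 1)*(y)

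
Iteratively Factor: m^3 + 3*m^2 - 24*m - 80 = (m + 4)*(m^2 - m - 20) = (m - 5)*(m + 4)*(m + 4)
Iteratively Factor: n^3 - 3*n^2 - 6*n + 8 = (n - 4)*(n^2 + n - 2) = (n - 4)*(n - 1)*(n + 2)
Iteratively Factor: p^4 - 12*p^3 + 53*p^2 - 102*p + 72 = (p - 3)*(p^3 - 9*p^2 + 26*p - 24) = (p - 3)*(p - 2)*(p^2 - 7*p + 12) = (p - 4)*(p - 3)*(p - 2)*(p - 3)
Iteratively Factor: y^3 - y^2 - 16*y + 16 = (y - 4)*(y^2 + 3*y - 4) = (y - 4)*(y + 4)*(y - 1)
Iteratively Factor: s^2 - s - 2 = (s + 1)*(s - 2)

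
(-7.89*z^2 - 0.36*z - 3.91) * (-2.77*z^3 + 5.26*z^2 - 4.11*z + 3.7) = 21.8553*z^5 - 40.5042*z^4 + 41.365*z^3 - 48.28*z^2 + 14.7381*z - 14.467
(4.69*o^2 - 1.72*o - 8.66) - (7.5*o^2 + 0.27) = -2.81*o^2 - 1.72*o - 8.93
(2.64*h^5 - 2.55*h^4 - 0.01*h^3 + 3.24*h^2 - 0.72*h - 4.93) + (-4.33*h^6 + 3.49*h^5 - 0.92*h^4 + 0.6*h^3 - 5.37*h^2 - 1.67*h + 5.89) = -4.33*h^6 + 6.13*h^5 - 3.47*h^4 + 0.59*h^3 - 2.13*h^2 - 2.39*h + 0.96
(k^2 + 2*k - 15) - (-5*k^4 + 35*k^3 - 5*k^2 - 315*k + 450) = 5*k^4 - 35*k^3 + 6*k^2 + 317*k - 465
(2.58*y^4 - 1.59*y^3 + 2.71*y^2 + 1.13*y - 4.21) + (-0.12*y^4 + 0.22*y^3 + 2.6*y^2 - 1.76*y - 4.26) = 2.46*y^4 - 1.37*y^3 + 5.31*y^2 - 0.63*y - 8.47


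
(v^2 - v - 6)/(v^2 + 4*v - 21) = (v + 2)/(v + 7)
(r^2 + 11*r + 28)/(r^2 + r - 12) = (r + 7)/(r - 3)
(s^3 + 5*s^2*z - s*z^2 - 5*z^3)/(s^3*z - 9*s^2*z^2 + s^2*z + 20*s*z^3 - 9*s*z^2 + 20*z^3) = (s^3 + 5*s^2*z - s*z^2 - 5*z^3)/(z*(s^3 - 9*s^2*z + s^2 + 20*s*z^2 - 9*s*z + 20*z^2))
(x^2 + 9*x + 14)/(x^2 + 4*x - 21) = (x + 2)/(x - 3)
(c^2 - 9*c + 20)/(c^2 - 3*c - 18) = (-c^2 + 9*c - 20)/(-c^2 + 3*c + 18)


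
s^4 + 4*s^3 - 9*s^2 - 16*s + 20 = (s - 2)*(s - 1)*(s + 2)*(s + 5)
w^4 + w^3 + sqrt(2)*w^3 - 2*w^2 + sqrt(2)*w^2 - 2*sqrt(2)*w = w*(w - 1)*(w + 2)*(w + sqrt(2))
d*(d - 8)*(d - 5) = d^3 - 13*d^2 + 40*d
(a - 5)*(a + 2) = a^2 - 3*a - 10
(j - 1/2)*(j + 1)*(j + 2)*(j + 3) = j^4 + 11*j^3/2 + 8*j^2 + j/2 - 3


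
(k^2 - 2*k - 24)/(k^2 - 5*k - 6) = (k + 4)/(k + 1)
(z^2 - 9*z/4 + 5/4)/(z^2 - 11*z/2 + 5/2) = (4*z^2 - 9*z + 5)/(2*(2*z^2 - 11*z + 5))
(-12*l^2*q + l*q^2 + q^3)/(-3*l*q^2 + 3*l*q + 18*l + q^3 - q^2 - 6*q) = q*(4*l + q)/(q^2 - q - 6)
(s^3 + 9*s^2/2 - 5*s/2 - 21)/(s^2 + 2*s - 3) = (s^2 + 3*s/2 - 7)/(s - 1)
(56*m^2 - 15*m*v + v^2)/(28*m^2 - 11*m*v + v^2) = (-8*m + v)/(-4*m + v)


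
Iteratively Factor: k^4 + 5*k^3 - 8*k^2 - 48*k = (k + 4)*(k^3 + k^2 - 12*k) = (k - 3)*(k + 4)*(k^2 + 4*k) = k*(k - 3)*(k + 4)*(k + 4)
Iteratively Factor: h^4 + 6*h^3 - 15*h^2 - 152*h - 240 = (h + 4)*(h^3 + 2*h^2 - 23*h - 60) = (h + 4)^2*(h^2 - 2*h - 15) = (h + 3)*(h + 4)^2*(h - 5)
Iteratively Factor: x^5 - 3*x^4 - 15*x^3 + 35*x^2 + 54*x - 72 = (x - 4)*(x^4 + x^3 - 11*x^2 - 9*x + 18) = (x - 4)*(x - 1)*(x^3 + 2*x^2 - 9*x - 18) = (x - 4)*(x - 1)*(x + 2)*(x^2 - 9) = (x - 4)*(x - 1)*(x + 2)*(x + 3)*(x - 3)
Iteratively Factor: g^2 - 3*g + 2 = (g - 2)*(g - 1)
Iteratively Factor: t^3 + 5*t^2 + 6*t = (t)*(t^2 + 5*t + 6) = t*(t + 3)*(t + 2)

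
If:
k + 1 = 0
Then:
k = -1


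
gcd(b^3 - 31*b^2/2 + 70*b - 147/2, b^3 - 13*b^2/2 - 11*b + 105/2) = b - 7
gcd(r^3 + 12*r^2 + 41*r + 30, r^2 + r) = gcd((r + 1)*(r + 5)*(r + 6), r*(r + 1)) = r + 1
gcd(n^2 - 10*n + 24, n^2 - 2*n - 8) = n - 4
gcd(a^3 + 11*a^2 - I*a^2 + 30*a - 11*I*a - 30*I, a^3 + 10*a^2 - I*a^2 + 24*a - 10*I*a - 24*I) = a^2 + a*(6 - I) - 6*I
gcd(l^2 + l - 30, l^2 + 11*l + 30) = l + 6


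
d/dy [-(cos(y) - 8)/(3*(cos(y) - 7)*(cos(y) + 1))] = (sin(y)^2 + 16*cos(y) - 56)*sin(y)/(3*(cos(y) - 7)^2*(cos(y) + 1)^2)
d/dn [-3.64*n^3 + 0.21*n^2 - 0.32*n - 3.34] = -10.92*n^2 + 0.42*n - 0.32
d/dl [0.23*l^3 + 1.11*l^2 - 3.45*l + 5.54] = 0.69*l^2 + 2.22*l - 3.45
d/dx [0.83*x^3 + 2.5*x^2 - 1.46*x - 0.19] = 2.49*x^2 + 5.0*x - 1.46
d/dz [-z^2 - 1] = -2*z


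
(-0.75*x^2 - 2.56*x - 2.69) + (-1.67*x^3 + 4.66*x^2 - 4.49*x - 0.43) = -1.67*x^3 + 3.91*x^2 - 7.05*x - 3.12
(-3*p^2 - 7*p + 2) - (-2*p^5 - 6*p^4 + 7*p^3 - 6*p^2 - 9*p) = 2*p^5 + 6*p^4 - 7*p^3 + 3*p^2 + 2*p + 2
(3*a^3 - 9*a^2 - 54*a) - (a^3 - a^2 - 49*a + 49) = 2*a^3 - 8*a^2 - 5*a - 49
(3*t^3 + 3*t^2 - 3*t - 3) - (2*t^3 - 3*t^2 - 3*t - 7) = t^3 + 6*t^2 + 4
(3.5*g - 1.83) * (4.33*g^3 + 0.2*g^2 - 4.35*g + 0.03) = 15.155*g^4 - 7.2239*g^3 - 15.591*g^2 + 8.0655*g - 0.0549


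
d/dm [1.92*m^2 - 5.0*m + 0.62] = 3.84*m - 5.0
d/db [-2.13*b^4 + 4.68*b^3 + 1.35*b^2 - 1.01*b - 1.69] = -8.52*b^3 + 14.04*b^2 + 2.7*b - 1.01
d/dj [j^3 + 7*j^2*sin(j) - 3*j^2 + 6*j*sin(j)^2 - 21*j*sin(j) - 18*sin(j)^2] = 7*j^2*cos(j) + 3*j^2 + 14*j*sin(j) + 6*j*sin(2*j) - 21*j*cos(j) - 6*j + 6*sin(j)^2 - 21*sin(j) - 18*sin(2*j)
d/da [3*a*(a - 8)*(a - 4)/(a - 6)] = 6*(a^3 - 15*a^2 + 72*a - 96)/(a^2 - 12*a + 36)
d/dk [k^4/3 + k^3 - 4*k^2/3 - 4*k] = 4*k^3/3 + 3*k^2 - 8*k/3 - 4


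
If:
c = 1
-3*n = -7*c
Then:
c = 1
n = 7/3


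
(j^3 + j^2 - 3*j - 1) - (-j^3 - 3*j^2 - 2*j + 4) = 2*j^3 + 4*j^2 - j - 5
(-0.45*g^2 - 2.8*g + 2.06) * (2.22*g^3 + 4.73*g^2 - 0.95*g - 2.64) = -0.999*g^5 - 8.3445*g^4 - 8.2433*g^3 + 13.5918*g^2 + 5.435*g - 5.4384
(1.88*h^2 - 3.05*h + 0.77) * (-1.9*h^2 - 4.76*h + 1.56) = -3.572*h^4 - 3.1538*h^3 + 15.9878*h^2 - 8.4232*h + 1.2012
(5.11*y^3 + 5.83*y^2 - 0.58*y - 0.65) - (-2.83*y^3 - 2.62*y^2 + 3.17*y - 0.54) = 7.94*y^3 + 8.45*y^2 - 3.75*y - 0.11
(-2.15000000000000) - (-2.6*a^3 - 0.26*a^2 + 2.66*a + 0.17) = 2.6*a^3 + 0.26*a^2 - 2.66*a - 2.32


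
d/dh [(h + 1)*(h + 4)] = 2*h + 5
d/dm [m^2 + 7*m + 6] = 2*m + 7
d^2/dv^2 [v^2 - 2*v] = 2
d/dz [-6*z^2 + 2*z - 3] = 2 - 12*z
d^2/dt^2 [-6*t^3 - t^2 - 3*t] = -36*t - 2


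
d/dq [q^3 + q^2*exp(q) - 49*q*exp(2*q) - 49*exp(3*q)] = q^2*exp(q) + 3*q^2 - 98*q*exp(2*q) + 2*q*exp(q) - 147*exp(3*q) - 49*exp(2*q)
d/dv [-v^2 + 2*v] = 2 - 2*v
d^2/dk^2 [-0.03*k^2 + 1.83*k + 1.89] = -0.0600000000000000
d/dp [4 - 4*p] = -4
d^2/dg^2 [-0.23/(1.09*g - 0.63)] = -0.546526/(1.09*g - 0.63)^3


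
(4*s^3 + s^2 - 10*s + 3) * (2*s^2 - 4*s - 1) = 8*s^5 - 14*s^4 - 28*s^3 + 45*s^2 - 2*s - 3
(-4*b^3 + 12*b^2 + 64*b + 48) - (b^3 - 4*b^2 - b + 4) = -5*b^3 + 16*b^2 + 65*b + 44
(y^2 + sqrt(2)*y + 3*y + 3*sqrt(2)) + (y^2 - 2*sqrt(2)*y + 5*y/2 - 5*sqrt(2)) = 2*y^2 - sqrt(2)*y + 11*y/2 - 2*sqrt(2)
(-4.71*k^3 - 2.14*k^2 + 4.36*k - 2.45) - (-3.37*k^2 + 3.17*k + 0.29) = -4.71*k^3 + 1.23*k^2 + 1.19*k - 2.74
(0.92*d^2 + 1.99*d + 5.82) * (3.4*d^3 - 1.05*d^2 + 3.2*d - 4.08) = 3.128*d^5 + 5.8*d^4 + 20.6425*d^3 - 3.4966*d^2 + 10.5048*d - 23.7456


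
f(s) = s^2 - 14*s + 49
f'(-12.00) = -38.00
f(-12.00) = 361.00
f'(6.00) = -2.00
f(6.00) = 1.00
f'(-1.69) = -17.38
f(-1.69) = 75.52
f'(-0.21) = -14.42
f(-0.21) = 51.98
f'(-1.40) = -16.80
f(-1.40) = 70.56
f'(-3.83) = -21.66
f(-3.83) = 117.29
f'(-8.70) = -31.40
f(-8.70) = 246.49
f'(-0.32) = -14.64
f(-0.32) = 53.58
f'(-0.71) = -15.42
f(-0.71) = 59.44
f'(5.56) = -2.88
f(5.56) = 2.07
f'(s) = 2*s - 14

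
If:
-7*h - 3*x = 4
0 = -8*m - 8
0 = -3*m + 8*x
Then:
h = -23/56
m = -1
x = -3/8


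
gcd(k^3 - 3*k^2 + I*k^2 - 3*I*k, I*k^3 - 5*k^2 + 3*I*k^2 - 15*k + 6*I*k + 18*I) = 1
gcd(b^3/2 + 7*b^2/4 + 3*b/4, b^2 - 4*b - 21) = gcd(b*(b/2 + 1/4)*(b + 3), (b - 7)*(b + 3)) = b + 3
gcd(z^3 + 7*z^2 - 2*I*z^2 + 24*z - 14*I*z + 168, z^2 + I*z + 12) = z + 4*I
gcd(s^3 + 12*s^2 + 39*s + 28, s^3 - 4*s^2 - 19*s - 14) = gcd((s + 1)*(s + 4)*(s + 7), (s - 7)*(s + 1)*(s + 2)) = s + 1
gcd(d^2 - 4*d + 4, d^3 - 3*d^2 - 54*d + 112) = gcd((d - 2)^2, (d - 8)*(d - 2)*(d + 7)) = d - 2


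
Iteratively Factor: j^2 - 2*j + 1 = (j - 1)*(j - 1)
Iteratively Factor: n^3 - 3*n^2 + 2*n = (n - 2)*(n^2 - n) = n*(n - 2)*(n - 1)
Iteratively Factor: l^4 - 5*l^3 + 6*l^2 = (l)*(l^3 - 5*l^2 + 6*l) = l^2*(l^2 - 5*l + 6) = l^2*(l - 3)*(l - 2)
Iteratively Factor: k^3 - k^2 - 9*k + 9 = (k - 3)*(k^2 + 2*k - 3) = (k - 3)*(k - 1)*(k + 3)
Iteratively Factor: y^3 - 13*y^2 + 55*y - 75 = (y - 3)*(y^2 - 10*y + 25) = (y - 5)*(y - 3)*(y - 5)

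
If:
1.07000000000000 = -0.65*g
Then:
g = -1.65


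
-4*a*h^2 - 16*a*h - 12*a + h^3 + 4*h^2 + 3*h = (-4*a + h)*(h + 1)*(h + 3)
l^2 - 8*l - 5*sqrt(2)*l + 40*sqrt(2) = (l - 8)*(l - 5*sqrt(2))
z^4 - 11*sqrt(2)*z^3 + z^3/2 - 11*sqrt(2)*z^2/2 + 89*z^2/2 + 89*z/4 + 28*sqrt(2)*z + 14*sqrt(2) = (z + 1/2)*(z - 8*sqrt(2))*(z - 7*sqrt(2)/2)*(z + sqrt(2)/2)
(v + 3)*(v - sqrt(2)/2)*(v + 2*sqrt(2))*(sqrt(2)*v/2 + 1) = sqrt(2)*v^4/2 + 3*sqrt(2)*v^3/2 + 5*v^3/2 + sqrt(2)*v^2/2 + 15*v^2/2 - 2*v + 3*sqrt(2)*v/2 - 6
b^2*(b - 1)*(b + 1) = b^4 - b^2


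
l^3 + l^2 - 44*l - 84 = (l - 7)*(l + 2)*(l + 6)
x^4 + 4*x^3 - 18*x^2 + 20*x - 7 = (x - 1)^3*(x + 7)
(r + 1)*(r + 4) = r^2 + 5*r + 4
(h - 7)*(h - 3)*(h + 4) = h^3 - 6*h^2 - 19*h + 84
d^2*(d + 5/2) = d^3 + 5*d^2/2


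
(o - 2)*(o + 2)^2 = o^3 + 2*o^2 - 4*o - 8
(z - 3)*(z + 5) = z^2 + 2*z - 15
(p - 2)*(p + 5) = p^2 + 3*p - 10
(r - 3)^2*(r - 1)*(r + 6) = r^4 - r^3 - 27*r^2 + 81*r - 54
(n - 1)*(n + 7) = n^2 + 6*n - 7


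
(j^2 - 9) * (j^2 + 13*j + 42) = j^4 + 13*j^3 + 33*j^2 - 117*j - 378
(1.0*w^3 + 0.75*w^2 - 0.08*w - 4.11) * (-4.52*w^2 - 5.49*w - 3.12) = -4.52*w^5 - 8.88*w^4 - 6.8759*w^3 + 16.6764*w^2 + 22.8135*w + 12.8232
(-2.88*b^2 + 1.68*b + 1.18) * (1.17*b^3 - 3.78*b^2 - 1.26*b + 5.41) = -3.3696*b^5 + 12.852*b^4 - 1.341*b^3 - 22.158*b^2 + 7.602*b + 6.3838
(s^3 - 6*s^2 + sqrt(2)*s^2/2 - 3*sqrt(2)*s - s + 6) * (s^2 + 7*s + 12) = s^5 + sqrt(2)*s^4/2 + s^4 - 31*s^3 + sqrt(2)*s^3/2 - 73*s^2 - 15*sqrt(2)*s^2 - 36*sqrt(2)*s + 30*s + 72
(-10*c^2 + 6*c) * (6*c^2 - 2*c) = -60*c^4 + 56*c^3 - 12*c^2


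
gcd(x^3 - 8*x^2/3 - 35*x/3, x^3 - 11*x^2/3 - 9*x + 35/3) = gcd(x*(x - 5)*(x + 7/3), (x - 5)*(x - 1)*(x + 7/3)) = x^2 - 8*x/3 - 35/3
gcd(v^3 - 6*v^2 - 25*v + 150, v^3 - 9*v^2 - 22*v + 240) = v^2 - v - 30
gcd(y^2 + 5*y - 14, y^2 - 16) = 1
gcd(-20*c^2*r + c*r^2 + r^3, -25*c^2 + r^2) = 5*c + r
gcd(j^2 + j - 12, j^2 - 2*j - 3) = j - 3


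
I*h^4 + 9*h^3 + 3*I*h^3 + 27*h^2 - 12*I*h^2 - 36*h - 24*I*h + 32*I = (h + 4)*(h - 8*I)*(h - I)*(I*h - I)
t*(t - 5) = t^2 - 5*t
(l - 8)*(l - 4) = l^2 - 12*l + 32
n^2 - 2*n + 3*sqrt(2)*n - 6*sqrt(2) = (n - 2)*(n + 3*sqrt(2))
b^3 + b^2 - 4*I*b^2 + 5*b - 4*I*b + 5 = (b + 1)*(b - 5*I)*(b + I)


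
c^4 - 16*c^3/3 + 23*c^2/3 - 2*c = c*(c - 3)*(c - 2)*(c - 1/3)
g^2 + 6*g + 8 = (g + 2)*(g + 4)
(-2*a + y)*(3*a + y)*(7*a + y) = -42*a^3 + a^2*y + 8*a*y^2 + y^3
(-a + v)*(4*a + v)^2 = -16*a^3 + 8*a^2*v + 7*a*v^2 + v^3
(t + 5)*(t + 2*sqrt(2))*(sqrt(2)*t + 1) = sqrt(2)*t^3 + 5*t^2 + 5*sqrt(2)*t^2 + 2*sqrt(2)*t + 25*t + 10*sqrt(2)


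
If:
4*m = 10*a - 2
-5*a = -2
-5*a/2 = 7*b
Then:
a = 2/5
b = -1/7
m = 1/2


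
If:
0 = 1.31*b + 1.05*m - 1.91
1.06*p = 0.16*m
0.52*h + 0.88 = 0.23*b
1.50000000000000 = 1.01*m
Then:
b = 0.27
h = -1.57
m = 1.49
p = 0.22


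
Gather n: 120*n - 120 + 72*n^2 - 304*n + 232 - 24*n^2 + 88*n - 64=48*n^2 - 96*n + 48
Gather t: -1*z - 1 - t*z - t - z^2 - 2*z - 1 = t*(-z - 1) - z^2 - 3*z - 2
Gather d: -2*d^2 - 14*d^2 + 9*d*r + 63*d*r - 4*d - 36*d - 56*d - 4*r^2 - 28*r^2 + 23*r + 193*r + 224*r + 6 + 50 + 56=-16*d^2 + d*(72*r - 96) - 32*r^2 + 440*r + 112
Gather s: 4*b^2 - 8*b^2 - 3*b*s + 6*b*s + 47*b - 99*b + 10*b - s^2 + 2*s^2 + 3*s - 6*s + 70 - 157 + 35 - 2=-4*b^2 - 42*b + s^2 + s*(3*b - 3) - 54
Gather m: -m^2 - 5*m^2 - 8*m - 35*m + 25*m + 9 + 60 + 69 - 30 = -6*m^2 - 18*m + 108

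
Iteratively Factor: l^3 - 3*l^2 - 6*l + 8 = (l + 2)*(l^2 - 5*l + 4) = (l - 4)*(l + 2)*(l - 1)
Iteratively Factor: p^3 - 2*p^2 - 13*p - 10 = (p + 1)*(p^2 - 3*p - 10) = (p - 5)*(p + 1)*(p + 2)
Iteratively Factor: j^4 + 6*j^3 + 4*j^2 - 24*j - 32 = (j + 2)*(j^3 + 4*j^2 - 4*j - 16) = (j + 2)^2*(j^2 + 2*j - 8) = (j - 2)*(j + 2)^2*(j + 4)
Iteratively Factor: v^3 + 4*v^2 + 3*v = (v + 1)*(v^2 + 3*v) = (v + 1)*(v + 3)*(v)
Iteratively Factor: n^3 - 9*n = (n)*(n^2 - 9) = n*(n - 3)*(n + 3)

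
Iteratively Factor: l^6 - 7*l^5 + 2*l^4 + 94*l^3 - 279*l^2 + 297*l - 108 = (l - 3)*(l^5 - 4*l^4 - 10*l^3 + 64*l^2 - 87*l + 36) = (l - 3)*(l + 4)*(l^4 - 8*l^3 + 22*l^2 - 24*l + 9) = (l - 3)*(l - 1)*(l + 4)*(l^3 - 7*l^2 + 15*l - 9) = (l - 3)*(l - 1)^2*(l + 4)*(l^2 - 6*l + 9) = (l - 3)^2*(l - 1)^2*(l + 4)*(l - 3)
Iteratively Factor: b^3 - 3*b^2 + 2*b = (b - 2)*(b^2 - b) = b*(b - 2)*(b - 1)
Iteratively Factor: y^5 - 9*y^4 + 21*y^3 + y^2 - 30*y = (y - 5)*(y^4 - 4*y^3 + y^2 + 6*y) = (y - 5)*(y - 2)*(y^3 - 2*y^2 - 3*y) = (y - 5)*(y - 2)*(y + 1)*(y^2 - 3*y) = y*(y - 5)*(y - 2)*(y + 1)*(y - 3)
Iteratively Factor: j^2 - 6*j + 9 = (j - 3)*(j - 3)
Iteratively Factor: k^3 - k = (k - 1)*(k^2 + k) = k*(k - 1)*(k + 1)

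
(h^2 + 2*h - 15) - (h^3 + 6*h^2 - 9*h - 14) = -h^3 - 5*h^2 + 11*h - 1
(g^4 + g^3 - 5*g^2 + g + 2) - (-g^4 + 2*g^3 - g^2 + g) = 2*g^4 - g^3 - 4*g^2 + 2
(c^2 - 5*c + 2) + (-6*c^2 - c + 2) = -5*c^2 - 6*c + 4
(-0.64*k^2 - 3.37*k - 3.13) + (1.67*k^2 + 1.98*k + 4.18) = 1.03*k^2 - 1.39*k + 1.05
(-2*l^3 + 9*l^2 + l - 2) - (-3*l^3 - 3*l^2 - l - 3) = l^3 + 12*l^2 + 2*l + 1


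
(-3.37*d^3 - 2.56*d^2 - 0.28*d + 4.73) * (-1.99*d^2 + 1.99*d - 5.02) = 6.7063*d^5 - 1.6119*d^4 + 12.3802*d^3 + 2.8813*d^2 + 10.8183*d - 23.7446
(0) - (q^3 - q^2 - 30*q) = -q^3 + q^2 + 30*q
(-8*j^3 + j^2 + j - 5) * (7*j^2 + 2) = -56*j^5 + 7*j^4 - 9*j^3 - 33*j^2 + 2*j - 10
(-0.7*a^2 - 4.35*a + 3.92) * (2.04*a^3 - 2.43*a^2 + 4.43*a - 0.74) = -1.428*a^5 - 7.173*a^4 + 15.4663*a^3 - 28.2781*a^2 + 20.5846*a - 2.9008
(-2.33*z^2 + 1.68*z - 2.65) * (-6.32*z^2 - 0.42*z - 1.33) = 14.7256*z^4 - 9.639*z^3 + 19.1413*z^2 - 1.1214*z + 3.5245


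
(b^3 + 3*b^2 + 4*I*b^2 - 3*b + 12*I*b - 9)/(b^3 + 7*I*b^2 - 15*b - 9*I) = (b + 3)/(b + 3*I)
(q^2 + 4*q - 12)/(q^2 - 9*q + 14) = (q + 6)/(q - 7)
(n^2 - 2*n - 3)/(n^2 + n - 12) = (n + 1)/(n + 4)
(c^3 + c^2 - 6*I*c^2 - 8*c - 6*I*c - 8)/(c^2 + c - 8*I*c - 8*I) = (c^2 - 6*I*c - 8)/(c - 8*I)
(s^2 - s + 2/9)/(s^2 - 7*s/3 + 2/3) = (s - 2/3)/(s - 2)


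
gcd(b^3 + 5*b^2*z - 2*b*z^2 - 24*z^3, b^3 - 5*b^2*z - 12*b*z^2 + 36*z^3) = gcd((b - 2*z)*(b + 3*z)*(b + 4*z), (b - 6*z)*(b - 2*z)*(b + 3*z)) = -b^2 - b*z + 6*z^2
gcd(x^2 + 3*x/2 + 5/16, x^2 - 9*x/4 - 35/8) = x + 5/4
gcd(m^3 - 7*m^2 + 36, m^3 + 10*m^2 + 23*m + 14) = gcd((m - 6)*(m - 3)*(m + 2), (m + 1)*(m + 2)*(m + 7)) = m + 2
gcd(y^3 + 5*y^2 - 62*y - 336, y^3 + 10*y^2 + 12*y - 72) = y + 6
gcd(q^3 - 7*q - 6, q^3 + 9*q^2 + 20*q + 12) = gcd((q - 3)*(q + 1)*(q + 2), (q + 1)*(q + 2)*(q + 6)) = q^2 + 3*q + 2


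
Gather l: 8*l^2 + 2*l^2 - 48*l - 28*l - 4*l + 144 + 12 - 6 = 10*l^2 - 80*l + 150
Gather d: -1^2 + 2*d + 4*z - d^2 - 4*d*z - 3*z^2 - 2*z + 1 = -d^2 + d*(2 - 4*z) - 3*z^2 + 2*z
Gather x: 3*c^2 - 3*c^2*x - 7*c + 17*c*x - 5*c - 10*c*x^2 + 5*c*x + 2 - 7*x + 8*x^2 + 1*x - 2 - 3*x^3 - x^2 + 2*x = 3*c^2 - 12*c - 3*x^3 + x^2*(7 - 10*c) + x*(-3*c^2 + 22*c - 4)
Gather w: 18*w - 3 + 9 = 18*w + 6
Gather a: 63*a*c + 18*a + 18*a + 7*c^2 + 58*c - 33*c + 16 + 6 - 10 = a*(63*c + 36) + 7*c^2 + 25*c + 12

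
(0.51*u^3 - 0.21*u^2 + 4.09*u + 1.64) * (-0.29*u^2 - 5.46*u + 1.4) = -0.1479*u^5 - 2.7237*u^4 + 0.6745*u^3 - 23.101*u^2 - 3.2284*u + 2.296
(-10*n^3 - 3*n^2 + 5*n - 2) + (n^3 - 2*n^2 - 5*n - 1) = -9*n^3 - 5*n^2 - 3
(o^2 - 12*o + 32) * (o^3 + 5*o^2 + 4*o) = o^5 - 7*o^4 - 24*o^3 + 112*o^2 + 128*o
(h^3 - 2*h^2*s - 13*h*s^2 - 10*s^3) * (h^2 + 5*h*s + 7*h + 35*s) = h^5 + 3*h^4*s + 7*h^4 - 23*h^3*s^2 + 21*h^3*s - 75*h^2*s^3 - 161*h^2*s^2 - 50*h*s^4 - 525*h*s^3 - 350*s^4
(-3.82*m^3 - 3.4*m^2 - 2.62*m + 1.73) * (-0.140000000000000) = 0.5348*m^3 + 0.476*m^2 + 0.3668*m - 0.2422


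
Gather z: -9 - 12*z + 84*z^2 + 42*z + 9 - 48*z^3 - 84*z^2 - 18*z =-48*z^3 + 12*z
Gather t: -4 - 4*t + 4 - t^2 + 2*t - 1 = -t^2 - 2*t - 1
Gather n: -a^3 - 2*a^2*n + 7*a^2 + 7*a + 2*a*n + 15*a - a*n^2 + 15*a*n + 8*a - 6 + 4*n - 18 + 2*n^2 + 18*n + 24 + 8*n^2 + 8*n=-a^3 + 7*a^2 + 30*a + n^2*(10 - a) + n*(-2*a^2 + 17*a + 30)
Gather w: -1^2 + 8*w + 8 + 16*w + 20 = 24*w + 27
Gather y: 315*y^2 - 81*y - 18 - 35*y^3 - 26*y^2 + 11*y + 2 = -35*y^3 + 289*y^2 - 70*y - 16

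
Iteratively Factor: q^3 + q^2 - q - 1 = (q - 1)*(q^2 + 2*q + 1) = (q - 1)*(q + 1)*(q + 1)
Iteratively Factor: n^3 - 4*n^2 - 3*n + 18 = (n - 3)*(n^2 - n - 6) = (n - 3)^2*(n + 2)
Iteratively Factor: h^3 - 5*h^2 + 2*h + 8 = (h + 1)*(h^2 - 6*h + 8) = (h - 2)*(h + 1)*(h - 4)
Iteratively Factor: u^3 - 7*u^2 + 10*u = (u)*(u^2 - 7*u + 10) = u*(u - 5)*(u - 2)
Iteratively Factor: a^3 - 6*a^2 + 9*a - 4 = (a - 1)*(a^2 - 5*a + 4) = (a - 1)^2*(a - 4)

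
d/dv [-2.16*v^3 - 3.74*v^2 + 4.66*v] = -6.48*v^2 - 7.48*v + 4.66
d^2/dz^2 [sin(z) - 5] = -sin(z)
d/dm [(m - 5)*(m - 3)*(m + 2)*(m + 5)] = 4*m^3 - 3*m^2 - 62*m + 25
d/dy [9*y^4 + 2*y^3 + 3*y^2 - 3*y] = 36*y^3 + 6*y^2 + 6*y - 3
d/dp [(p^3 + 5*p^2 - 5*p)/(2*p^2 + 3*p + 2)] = (2*p^4 + 6*p^3 + 31*p^2 + 20*p - 10)/(4*p^4 + 12*p^3 + 17*p^2 + 12*p + 4)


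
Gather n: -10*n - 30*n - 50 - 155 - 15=-40*n - 220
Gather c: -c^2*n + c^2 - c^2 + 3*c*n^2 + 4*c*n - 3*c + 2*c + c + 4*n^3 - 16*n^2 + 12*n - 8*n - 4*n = -c^2*n + c*(3*n^2 + 4*n) + 4*n^3 - 16*n^2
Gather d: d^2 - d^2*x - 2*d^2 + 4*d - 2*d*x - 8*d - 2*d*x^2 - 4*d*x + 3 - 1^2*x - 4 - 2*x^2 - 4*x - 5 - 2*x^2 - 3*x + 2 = d^2*(-x - 1) + d*(-2*x^2 - 6*x - 4) - 4*x^2 - 8*x - 4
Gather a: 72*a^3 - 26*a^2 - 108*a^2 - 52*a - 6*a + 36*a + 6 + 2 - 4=72*a^3 - 134*a^2 - 22*a + 4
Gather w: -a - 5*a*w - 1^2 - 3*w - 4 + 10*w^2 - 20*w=-a + 10*w^2 + w*(-5*a - 23) - 5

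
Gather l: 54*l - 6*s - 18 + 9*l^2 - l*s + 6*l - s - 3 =9*l^2 + l*(60 - s) - 7*s - 21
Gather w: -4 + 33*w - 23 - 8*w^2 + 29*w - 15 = -8*w^2 + 62*w - 42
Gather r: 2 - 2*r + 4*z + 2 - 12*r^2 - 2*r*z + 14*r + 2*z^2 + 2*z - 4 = -12*r^2 + r*(12 - 2*z) + 2*z^2 + 6*z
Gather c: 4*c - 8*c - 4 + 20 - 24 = -4*c - 8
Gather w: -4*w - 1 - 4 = -4*w - 5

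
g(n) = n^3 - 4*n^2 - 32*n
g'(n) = 3*n^2 - 8*n - 32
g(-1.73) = 38.21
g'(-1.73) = -9.18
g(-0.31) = 9.51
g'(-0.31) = -29.23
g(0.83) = -28.74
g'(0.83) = -36.57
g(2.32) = -83.28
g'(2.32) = -34.41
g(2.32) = -83.28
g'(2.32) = -34.41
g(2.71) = -96.19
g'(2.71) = -31.65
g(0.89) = -30.94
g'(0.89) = -36.74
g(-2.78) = 36.56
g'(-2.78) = 13.43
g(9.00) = 117.00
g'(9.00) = 139.00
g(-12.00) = -1920.00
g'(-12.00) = 496.00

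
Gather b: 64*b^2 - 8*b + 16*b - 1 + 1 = 64*b^2 + 8*b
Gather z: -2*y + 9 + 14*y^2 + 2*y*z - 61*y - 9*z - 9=14*y^2 - 63*y + z*(2*y - 9)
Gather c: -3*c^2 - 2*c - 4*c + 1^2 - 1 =-3*c^2 - 6*c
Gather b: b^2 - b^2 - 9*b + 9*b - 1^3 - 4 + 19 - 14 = 0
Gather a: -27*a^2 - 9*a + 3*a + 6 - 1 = -27*a^2 - 6*a + 5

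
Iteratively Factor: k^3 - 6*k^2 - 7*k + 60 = (k + 3)*(k^2 - 9*k + 20) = (k - 5)*(k + 3)*(k - 4)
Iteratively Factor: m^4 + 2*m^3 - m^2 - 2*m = (m)*(m^3 + 2*m^2 - m - 2) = m*(m + 2)*(m^2 - 1) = m*(m + 1)*(m + 2)*(m - 1)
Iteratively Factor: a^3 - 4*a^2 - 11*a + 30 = (a - 5)*(a^2 + a - 6) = (a - 5)*(a - 2)*(a + 3)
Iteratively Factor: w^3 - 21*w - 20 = (w - 5)*(w^2 + 5*w + 4) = (w - 5)*(w + 4)*(w + 1)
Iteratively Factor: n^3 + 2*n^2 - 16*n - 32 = (n - 4)*(n^2 + 6*n + 8) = (n - 4)*(n + 2)*(n + 4)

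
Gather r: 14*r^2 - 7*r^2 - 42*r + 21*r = 7*r^2 - 21*r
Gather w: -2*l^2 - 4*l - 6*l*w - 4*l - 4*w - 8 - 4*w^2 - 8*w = -2*l^2 - 8*l - 4*w^2 + w*(-6*l - 12) - 8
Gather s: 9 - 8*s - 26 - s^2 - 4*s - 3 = -s^2 - 12*s - 20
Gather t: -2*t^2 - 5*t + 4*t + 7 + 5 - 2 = -2*t^2 - t + 10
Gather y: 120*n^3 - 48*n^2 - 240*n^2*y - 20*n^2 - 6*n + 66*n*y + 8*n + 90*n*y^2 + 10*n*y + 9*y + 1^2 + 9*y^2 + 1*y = 120*n^3 - 68*n^2 + 2*n + y^2*(90*n + 9) + y*(-240*n^2 + 76*n + 10) + 1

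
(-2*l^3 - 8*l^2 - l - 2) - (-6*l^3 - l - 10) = 4*l^3 - 8*l^2 + 8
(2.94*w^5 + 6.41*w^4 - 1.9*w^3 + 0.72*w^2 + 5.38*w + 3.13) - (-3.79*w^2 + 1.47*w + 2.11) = 2.94*w^5 + 6.41*w^4 - 1.9*w^3 + 4.51*w^2 + 3.91*w + 1.02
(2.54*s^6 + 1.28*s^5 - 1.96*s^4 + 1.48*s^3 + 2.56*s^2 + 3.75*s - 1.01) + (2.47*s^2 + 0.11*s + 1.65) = 2.54*s^6 + 1.28*s^5 - 1.96*s^4 + 1.48*s^3 + 5.03*s^2 + 3.86*s + 0.64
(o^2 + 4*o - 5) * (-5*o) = -5*o^3 - 20*o^2 + 25*o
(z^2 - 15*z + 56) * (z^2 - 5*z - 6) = z^4 - 20*z^3 + 125*z^2 - 190*z - 336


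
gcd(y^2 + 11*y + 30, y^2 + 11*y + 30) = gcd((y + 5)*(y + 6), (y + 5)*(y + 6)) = y^2 + 11*y + 30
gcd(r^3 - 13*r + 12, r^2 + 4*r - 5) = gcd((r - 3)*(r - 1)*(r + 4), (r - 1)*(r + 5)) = r - 1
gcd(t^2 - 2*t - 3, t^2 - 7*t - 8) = t + 1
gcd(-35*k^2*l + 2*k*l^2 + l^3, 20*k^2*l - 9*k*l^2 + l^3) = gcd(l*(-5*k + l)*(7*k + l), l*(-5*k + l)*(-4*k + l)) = 5*k*l - l^2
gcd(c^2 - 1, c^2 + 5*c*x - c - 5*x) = c - 1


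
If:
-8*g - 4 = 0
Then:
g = -1/2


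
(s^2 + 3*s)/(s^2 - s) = (s + 3)/(s - 1)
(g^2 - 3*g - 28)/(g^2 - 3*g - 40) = (-g^2 + 3*g + 28)/(-g^2 + 3*g + 40)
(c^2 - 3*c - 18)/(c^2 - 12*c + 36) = (c + 3)/(c - 6)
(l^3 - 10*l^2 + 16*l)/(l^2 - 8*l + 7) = l*(l^2 - 10*l + 16)/(l^2 - 8*l + 7)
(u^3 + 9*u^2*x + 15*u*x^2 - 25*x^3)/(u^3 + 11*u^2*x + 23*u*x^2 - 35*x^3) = (u + 5*x)/(u + 7*x)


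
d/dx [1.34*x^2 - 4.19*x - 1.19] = 2.68*x - 4.19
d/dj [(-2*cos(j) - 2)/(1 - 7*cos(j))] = 16*sin(j)/(7*cos(j) - 1)^2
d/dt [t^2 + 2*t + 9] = 2*t + 2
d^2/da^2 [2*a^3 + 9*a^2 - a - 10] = 12*a + 18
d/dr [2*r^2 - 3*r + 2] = 4*r - 3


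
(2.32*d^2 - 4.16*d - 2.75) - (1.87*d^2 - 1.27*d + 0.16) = 0.45*d^2 - 2.89*d - 2.91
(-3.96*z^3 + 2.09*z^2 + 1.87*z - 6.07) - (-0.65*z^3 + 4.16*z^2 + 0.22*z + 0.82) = -3.31*z^3 - 2.07*z^2 + 1.65*z - 6.89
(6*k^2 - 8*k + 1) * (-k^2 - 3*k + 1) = -6*k^4 - 10*k^3 + 29*k^2 - 11*k + 1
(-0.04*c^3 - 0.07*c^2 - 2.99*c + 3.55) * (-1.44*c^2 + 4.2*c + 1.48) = 0.0576*c^5 - 0.0672*c^4 + 3.9524*c^3 - 17.7736*c^2 + 10.4848*c + 5.254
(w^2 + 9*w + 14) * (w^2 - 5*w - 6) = w^4 + 4*w^3 - 37*w^2 - 124*w - 84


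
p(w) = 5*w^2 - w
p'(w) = 10*w - 1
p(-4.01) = 84.41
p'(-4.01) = -41.10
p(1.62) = 11.50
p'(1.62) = 15.20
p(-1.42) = 11.50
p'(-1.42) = -15.20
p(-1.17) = 8.01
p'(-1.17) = -12.70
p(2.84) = 37.49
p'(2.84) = 27.40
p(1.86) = 15.44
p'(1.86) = 17.60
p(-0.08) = 0.11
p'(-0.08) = -1.80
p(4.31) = 88.57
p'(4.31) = 42.10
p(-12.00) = 732.00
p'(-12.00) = -121.00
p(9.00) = 396.00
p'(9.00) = 89.00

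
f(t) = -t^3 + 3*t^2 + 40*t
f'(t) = -3*t^2 + 6*t + 40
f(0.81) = 33.84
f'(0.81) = 42.89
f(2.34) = 97.21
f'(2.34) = 37.61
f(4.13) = 145.93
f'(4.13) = 13.61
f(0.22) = 8.93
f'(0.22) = 41.17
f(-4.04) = -46.70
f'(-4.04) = -33.20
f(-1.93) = -58.84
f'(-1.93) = 17.25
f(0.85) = 35.55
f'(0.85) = 42.93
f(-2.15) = -62.19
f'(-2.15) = 13.23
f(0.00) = 0.00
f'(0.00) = 40.00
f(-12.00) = 1680.00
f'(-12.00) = -464.00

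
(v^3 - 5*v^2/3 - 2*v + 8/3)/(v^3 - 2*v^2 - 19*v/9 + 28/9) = 3*(v - 2)/(3*v - 7)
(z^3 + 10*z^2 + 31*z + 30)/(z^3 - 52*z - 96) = (z^2 + 8*z + 15)/(z^2 - 2*z - 48)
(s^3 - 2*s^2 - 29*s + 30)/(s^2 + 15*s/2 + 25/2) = 2*(s^2 - 7*s + 6)/(2*s + 5)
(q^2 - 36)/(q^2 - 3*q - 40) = (36 - q^2)/(-q^2 + 3*q + 40)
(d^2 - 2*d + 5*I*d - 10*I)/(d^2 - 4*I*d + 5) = (d^2 + d*(-2 + 5*I) - 10*I)/(d^2 - 4*I*d + 5)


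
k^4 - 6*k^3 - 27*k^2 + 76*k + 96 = (k - 8)*(k - 3)*(k + 1)*(k + 4)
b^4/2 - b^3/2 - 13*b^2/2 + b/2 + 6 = (b/2 + 1/2)*(b - 4)*(b - 1)*(b + 3)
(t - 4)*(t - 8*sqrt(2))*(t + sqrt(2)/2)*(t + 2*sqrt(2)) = t^4 - 11*sqrt(2)*t^3/2 - 4*t^3 - 38*t^2 + 22*sqrt(2)*t^2 - 16*sqrt(2)*t + 152*t + 64*sqrt(2)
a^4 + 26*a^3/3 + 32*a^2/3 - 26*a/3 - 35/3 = (a - 1)*(a + 1)*(a + 5/3)*(a + 7)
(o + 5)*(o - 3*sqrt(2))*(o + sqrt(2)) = o^3 - 2*sqrt(2)*o^2 + 5*o^2 - 10*sqrt(2)*o - 6*o - 30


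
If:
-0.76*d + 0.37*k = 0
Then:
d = 0.486842105263158*k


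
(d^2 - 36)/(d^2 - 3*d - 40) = (36 - d^2)/(-d^2 + 3*d + 40)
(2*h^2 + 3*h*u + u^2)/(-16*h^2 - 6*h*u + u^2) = (h + u)/(-8*h + u)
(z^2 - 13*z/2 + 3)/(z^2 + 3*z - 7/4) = 2*(z - 6)/(2*z + 7)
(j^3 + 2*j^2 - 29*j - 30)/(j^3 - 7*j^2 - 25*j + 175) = (j^2 + 7*j + 6)/(j^2 - 2*j - 35)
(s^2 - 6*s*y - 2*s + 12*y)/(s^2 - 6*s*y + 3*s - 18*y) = (s - 2)/(s + 3)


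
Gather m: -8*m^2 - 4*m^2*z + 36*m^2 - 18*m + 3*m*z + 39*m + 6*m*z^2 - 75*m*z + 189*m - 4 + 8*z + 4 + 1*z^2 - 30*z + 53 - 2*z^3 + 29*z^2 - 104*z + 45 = m^2*(28 - 4*z) + m*(6*z^2 - 72*z + 210) - 2*z^3 + 30*z^2 - 126*z + 98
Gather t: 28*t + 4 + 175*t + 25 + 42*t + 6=245*t + 35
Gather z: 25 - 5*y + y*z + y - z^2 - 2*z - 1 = -4*y - z^2 + z*(y - 2) + 24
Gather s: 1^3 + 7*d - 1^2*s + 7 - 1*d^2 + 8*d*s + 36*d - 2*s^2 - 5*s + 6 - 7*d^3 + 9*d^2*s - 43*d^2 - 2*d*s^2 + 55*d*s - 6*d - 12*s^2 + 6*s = -7*d^3 - 44*d^2 + 37*d + s^2*(-2*d - 14) + s*(9*d^2 + 63*d) + 14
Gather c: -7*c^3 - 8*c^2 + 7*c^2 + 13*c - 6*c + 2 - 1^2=-7*c^3 - c^2 + 7*c + 1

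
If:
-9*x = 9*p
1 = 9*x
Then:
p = -1/9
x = 1/9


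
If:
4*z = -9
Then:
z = -9/4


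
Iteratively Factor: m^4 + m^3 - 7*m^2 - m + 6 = (m - 1)*(m^3 + 2*m^2 - 5*m - 6) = (m - 1)*(m + 1)*(m^2 + m - 6) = (m - 2)*(m - 1)*(m + 1)*(m + 3)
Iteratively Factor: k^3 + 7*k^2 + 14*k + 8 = (k + 1)*(k^2 + 6*k + 8) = (k + 1)*(k + 2)*(k + 4)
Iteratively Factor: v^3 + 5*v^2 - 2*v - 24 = (v + 3)*(v^2 + 2*v - 8) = (v - 2)*(v + 3)*(v + 4)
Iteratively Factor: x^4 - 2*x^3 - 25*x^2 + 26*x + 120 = (x - 3)*(x^3 + x^2 - 22*x - 40) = (x - 3)*(x + 4)*(x^2 - 3*x - 10) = (x - 3)*(x + 2)*(x + 4)*(x - 5)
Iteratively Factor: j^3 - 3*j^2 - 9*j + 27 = (j + 3)*(j^2 - 6*j + 9) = (j - 3)*(j + 3)*(j - 3)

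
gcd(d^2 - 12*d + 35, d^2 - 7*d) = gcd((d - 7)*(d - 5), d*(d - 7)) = d - 7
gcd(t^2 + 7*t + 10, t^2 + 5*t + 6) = t + 2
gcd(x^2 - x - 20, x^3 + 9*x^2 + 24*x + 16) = x + 4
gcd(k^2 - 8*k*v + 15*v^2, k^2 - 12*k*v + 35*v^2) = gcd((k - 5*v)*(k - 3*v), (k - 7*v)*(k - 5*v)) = -k + 5*v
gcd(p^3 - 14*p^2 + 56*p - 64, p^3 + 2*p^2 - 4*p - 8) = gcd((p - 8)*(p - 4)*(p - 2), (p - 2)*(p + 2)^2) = p - 2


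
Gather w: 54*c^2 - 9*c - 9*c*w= 54*c^2 - 9*c*w - 9*c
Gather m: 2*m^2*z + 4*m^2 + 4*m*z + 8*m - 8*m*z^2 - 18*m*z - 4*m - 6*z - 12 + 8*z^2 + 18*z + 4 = m^2*(2*z + 4) + m*(-8*z^2 - 14*z + 4) + 8*z^2 + 12*z - 8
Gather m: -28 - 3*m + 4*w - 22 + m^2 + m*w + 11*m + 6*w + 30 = m^2 + m*(w + 8) + 10*w - 20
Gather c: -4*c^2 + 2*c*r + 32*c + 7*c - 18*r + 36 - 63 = -4*c^2 + c*(2*r + 39) - 18*r - 27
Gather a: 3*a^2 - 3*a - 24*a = 3*a^2 - 27*a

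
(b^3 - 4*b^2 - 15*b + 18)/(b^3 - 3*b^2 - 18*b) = (b - 1)/b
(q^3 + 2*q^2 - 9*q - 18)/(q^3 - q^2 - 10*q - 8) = (q^2 - 9)/(q^2 - 3*q - 4)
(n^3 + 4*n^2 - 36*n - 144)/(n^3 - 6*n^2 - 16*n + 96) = (n + 6)/(n - 4)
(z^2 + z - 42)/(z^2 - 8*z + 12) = (z + 7)/(z - 2)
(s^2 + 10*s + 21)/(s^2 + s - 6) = (s + 7)/(s - 2)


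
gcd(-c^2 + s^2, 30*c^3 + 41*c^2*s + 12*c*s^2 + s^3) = c + s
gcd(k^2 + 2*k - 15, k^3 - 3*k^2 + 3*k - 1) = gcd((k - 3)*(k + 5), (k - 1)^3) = 1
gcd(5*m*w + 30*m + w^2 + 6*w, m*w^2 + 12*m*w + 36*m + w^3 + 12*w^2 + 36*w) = w + 6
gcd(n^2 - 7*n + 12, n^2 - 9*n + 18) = n - 3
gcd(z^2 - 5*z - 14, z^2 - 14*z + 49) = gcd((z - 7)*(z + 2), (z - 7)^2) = z - 7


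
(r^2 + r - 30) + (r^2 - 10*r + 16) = 2*r^2 - 9*r - 14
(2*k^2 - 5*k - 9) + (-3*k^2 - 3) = -k^2 - 5*k - 12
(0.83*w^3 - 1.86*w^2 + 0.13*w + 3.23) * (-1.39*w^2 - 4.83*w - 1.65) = -1.1537*w^5 - 1.4235*w^4 + 7.4336*w^3 - 2.0486*w^2 - 15.8154*w - 5.3295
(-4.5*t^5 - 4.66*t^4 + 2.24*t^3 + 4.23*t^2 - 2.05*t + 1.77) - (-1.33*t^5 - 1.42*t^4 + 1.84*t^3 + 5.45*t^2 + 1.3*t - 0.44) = -3.17*t^5 - 3.24*t^4 + 0.4*t^3 - 1.22*t^2 - 3.35*t + 2.21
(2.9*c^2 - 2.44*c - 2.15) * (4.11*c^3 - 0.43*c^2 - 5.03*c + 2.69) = 11.919*c^5 - 11.2754*c^4 - 22.3743*c^3 + 20.9987*c^2 + 4.2509*c - 5.7835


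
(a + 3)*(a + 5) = a^2 + 8*a + 15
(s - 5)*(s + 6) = s^2 + s - 30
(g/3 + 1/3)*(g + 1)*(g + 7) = g^3/3 + 3*g^2 + 5*g + 7/3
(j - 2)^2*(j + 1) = j^3 - 3*j^2 + 4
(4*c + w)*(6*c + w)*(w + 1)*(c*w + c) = 24*c^3*w^2 + 48*c^3*w + 24*c^3 + 10*c^2*w^3 + 20*c^2*w^2 + 10*c^2*w + c*w^4 + 2*c*w^3 + c*w^2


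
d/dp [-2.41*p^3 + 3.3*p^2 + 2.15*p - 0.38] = -7.23*p^2 + 6.6*p + 2.15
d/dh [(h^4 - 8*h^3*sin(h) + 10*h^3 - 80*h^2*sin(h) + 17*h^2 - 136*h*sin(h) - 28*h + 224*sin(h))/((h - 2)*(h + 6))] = 2*(-4*h^5*cos(h) + h^5 - 4*h^4*sin(h) - 56*h^4*cos(h) + 11*h^4 - 32*h^3*sin(h) - 180*h^3*cos(h) + 16*h^3 + 52*h^2*sin(h) + 320*h^2*cos(h) - 132*h^2 + 736*h*sin(h) + 1264*h*cos(h) - 204*h + 368*sin(h) - 1344*cos(h) + 168)/(h^4 + 8*h^3 - 8*h^2 - 96*h + 144)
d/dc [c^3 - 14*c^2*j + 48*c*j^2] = 3*c^2 - 28*c*j + 48*j^2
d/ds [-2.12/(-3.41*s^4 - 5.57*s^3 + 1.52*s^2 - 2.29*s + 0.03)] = (-28.9168*s^3 - 35.4252*s^2 + 6.4448*s - 4.8548)/(3.41*s^4 + 5.57*s^3 - 1.52*s^2 + 2.29*s - 0.03)^2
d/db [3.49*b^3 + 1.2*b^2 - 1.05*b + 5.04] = 10.47*b^2 + 2.4*b - 1.05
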